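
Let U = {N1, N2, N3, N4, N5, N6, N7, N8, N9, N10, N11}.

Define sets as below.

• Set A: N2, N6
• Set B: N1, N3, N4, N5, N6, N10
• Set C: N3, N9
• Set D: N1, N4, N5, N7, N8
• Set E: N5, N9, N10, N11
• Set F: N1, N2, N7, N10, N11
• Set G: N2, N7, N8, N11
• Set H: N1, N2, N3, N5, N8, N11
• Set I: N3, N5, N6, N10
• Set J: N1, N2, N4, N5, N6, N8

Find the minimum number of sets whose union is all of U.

Take {B, C, G}. Their union is {N1, N2, N3, N4, N5, N6, N7, N8, N9, N10, N11}, which is all 11 items.
No 2 of the 10 sets cover everything (all 45 combinations miss at least one item), so 3 is optimal.

3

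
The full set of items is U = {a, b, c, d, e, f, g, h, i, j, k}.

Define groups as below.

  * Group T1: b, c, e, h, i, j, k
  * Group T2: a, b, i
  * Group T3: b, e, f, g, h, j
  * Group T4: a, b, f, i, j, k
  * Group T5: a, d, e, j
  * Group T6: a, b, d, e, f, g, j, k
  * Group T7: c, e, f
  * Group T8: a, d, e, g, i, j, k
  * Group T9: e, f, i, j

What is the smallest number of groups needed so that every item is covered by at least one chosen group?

2

Take {T1, T6}. Their union is {a, b, c, d, e, f, g, h, i, j, k}, which is all 11 items.
No single group has all 11 items (the largest, T6, has 8), so 2 is optimal.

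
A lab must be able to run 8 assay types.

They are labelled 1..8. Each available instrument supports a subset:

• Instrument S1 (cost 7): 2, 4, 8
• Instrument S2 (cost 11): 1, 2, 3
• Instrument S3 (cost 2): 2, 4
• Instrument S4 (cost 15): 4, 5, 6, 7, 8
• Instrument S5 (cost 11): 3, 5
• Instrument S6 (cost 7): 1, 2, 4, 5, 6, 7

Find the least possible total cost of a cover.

S1, S2, S6 together cover every assay (S1 ∪ S2 ∪ S6 = {1, 2, 3, 4, 5, 6, 7, 8}); total cost 7 + 11 + 7 = 25.
The greedy pick S3, S6, S1, S2 costs 27; no covering selection beats 25.

25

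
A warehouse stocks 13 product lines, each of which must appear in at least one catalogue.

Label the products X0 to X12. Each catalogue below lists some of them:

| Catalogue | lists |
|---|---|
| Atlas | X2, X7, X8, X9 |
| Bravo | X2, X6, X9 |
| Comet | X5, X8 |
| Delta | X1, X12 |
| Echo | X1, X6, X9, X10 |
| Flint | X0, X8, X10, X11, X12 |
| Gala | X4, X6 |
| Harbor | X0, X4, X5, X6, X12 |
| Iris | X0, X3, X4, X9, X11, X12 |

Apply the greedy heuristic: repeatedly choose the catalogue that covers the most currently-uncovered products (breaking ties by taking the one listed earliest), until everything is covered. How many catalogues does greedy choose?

Greedy: pick Iris (covers 6 new) → pick Atlas (covers 3 new) → pick Echo (covers 3 new) → pick Comet (covers 1 new). Total picks: 4.

4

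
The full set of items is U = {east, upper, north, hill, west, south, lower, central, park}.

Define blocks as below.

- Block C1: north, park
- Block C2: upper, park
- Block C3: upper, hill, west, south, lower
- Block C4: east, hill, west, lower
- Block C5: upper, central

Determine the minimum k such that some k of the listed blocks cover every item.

4

Take {C1, C3, C4, C5}. Their union is {east, upper, north, hill, west, south, lower, central, park}, which is all 9 items.
Only C4 contains east, so C4 is forced; the remaining 5 items need at least 3 more blocks (each remaining block adds at most 2) — so at least 4 blocks are needed, and 4 is optimal.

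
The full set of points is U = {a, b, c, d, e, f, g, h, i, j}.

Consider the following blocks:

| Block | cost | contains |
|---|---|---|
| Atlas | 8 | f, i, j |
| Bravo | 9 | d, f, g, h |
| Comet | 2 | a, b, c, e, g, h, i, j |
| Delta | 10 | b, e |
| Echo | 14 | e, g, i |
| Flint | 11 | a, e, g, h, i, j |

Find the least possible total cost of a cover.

11

Bravo, Comet together cover every point (Bravo ∪ Comet = {a, b, c, d, e, f, g, h, i, j}); total cost 9 + 2 = 11.
No covering selection has total cost below 11.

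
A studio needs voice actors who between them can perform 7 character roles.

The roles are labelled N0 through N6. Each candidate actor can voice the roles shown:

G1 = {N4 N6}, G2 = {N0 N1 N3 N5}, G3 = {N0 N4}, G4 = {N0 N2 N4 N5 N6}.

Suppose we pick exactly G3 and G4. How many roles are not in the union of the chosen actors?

Union of G3, G4 = {N0, N2, N4, N5, N6}.
Not covered: N1, N3 — 2 roles.

2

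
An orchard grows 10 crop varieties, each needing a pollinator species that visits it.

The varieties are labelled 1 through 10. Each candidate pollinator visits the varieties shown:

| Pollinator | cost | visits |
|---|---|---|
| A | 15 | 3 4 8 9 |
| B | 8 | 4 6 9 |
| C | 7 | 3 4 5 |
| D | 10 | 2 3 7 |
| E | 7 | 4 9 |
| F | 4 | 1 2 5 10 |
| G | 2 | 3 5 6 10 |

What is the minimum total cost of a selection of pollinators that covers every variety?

A, D, F, G together cover every variety (A ∪ D ∪ F ∪ G = {1, 2, 3, 4, 5, 6, 7, 8, 9, 10}); total cost 15 + 10 + 4 + 2 = 31.
The greedy pick G, F, E, D, A costs 38; no covering selection beats 31.

31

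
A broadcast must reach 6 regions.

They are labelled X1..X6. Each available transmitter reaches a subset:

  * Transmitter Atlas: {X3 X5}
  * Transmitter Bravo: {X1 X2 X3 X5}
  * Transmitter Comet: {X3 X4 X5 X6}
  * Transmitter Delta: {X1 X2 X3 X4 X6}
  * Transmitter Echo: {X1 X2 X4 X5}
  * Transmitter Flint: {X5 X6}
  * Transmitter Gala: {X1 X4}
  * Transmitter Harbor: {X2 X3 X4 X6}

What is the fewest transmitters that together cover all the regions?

Take {Bravo, Harbor}. Their union is {X1, X2, X3, X4, X5, X6}, which is all 6 regions.
No single transmitter has all 6 regions (the largest, Delta, has 5), so 2 is optimal.

2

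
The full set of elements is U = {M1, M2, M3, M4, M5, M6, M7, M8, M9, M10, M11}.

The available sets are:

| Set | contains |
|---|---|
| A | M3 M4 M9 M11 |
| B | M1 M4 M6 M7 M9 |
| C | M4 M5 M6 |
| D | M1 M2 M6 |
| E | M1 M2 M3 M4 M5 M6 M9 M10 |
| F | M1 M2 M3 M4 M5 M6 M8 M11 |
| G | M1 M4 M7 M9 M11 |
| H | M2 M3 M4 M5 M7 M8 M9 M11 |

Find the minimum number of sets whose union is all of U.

2

Take {E, H}. Their union is {M1, M2, M3, M4, M5, M6, M7, M8, M9, M10, M11}, which is all 11 elements.
No single set has all 11 elements (the largest, E, has 8), so 2 is optimal.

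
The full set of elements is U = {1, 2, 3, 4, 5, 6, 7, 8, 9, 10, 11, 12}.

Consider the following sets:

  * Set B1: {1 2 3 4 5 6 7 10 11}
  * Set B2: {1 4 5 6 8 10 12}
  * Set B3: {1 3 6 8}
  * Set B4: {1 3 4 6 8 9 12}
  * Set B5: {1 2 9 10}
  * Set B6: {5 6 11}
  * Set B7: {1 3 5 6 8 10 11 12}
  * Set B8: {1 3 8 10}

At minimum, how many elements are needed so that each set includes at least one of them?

H = {1, 6} meets every set (each contains at least one member of H), and |H| = 2.
The sets B5, B6 are pairwise disjoint, so any hitting set needs a separate element for each — at least 2. Hence 2 is optimal.

2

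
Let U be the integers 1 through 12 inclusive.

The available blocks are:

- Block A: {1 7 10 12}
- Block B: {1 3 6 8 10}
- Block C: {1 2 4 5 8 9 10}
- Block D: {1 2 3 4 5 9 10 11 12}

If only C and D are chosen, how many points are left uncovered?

Union of C, D = {1, 2, 3, 4, 5, 8, 9, 10, 11, 12}.
Not covered: 6, 7 — 2 points.

2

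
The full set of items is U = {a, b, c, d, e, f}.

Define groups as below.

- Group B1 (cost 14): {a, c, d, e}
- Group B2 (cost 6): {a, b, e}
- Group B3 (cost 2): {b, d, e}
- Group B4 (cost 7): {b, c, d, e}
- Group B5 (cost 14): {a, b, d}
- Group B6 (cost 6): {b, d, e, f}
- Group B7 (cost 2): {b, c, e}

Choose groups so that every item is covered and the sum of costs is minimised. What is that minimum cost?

B2, B6, B7 together cover every item (B2 ∪ B6 ∪ B7 = {a, b, c, d, e, f}); total cost 6 + 6 + 2 = 14.
The greedy pick B3, B7, B2, B6 costs 16; no covering selection beats 14.

14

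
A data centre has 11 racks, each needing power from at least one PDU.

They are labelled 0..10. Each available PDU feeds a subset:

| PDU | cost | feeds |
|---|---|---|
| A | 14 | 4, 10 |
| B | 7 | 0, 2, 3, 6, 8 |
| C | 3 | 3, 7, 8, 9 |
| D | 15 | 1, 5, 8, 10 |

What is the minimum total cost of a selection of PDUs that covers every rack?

39

A, B, C, D together cover every rack (A ∪ B ∪ C ∪ D = {0, 1, 2, 3, 4, 5, 6, 7, 8, 9, 10}); total cost 14 + 7 + 3 + 15 = 39.
No covering selection has total cost below 39.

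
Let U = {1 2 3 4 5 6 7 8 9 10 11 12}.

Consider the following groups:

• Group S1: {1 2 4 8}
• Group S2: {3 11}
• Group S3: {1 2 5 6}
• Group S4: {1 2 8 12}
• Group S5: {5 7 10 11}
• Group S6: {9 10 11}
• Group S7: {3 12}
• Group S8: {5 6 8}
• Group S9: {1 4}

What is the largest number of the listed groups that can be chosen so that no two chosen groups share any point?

4

S6, S7, S8, S9 are pairwise disjoint (S6={9,10,11}; S7={3,12}; S8={5,6,8}; S9={1,4}).
Every remaining group overlaps one of these, and no 5 of the listed groups are pairwise disjoint, so 4 is the maximum.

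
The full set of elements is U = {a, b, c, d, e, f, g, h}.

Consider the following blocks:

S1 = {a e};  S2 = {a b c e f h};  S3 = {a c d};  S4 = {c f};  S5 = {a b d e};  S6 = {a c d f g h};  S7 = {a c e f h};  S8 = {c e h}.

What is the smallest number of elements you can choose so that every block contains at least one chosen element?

2

Take T = {c, e}. Each listed block contains at least one of these, so T is a hitting set of size 2.
The blocks S4, S5 are pairwise disjoint, so any hitting set needs a separate element for each — at least 2. Hence 2 is optimal.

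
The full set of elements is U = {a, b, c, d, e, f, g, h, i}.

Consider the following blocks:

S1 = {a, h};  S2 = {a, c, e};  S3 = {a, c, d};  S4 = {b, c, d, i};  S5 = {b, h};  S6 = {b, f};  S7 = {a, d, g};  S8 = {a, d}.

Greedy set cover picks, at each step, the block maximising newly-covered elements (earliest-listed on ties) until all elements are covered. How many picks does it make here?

5

Greedy: pick S4 (covers 4 new) → pick S1 (covers 2 new) → pick S2 (covers 1 new) → pick S6 (covers 1 new) → pick S7 (covers 1 new). Total picks: 5.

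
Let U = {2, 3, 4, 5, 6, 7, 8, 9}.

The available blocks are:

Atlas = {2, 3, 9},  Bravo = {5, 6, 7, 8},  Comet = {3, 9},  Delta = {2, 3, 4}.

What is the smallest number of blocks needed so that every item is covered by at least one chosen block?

3

Bravo, Comet, and Delta cover everything between them: the union {2, 3, 4, 5, 6, 7, 8, 9} is all of U.
Only Delta contains 4, so Delta is forced; the remaining 5 items need at least 2 more blocks (each remaining block adds at most 4) — so at least 3 blocks are needed, and 3 is optimal.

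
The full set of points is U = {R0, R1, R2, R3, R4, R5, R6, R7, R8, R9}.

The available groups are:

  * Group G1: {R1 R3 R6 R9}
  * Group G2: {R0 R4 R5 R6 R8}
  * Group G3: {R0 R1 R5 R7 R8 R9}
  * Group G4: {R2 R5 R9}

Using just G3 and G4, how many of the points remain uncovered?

Union of G3, G4 = {R0, R1, R2, R5, R7, R8, R9}.
Not covered: R3, R4, R6 — 3 points.

3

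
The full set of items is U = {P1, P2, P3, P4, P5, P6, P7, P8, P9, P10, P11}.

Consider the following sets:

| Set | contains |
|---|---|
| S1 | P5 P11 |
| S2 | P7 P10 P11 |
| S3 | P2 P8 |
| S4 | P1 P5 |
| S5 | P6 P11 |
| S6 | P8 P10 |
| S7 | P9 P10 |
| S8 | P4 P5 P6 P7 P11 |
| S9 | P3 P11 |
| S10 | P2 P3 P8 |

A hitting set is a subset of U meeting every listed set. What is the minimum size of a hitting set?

4

The 4 items {P5, P8, P10, P11} hit every set.
The sets S3, S4, S5, S7 are pairwise disjoint, so any hitting set needs a separate item for each — at least 4. Hence 4 is optimal.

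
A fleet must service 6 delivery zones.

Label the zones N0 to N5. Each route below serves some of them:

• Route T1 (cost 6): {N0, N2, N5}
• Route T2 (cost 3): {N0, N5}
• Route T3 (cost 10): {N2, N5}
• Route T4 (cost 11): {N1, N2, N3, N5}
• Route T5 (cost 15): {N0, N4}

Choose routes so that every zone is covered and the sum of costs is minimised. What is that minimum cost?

T4, T5 together cover every zone (T4 ∪ T5 = {N0, N1, N2, N3, N4, N5}); total cost 11 + 15 = 26.
The greedy pick T2, T4, T5 costs 29; no covering selection beats 26.

26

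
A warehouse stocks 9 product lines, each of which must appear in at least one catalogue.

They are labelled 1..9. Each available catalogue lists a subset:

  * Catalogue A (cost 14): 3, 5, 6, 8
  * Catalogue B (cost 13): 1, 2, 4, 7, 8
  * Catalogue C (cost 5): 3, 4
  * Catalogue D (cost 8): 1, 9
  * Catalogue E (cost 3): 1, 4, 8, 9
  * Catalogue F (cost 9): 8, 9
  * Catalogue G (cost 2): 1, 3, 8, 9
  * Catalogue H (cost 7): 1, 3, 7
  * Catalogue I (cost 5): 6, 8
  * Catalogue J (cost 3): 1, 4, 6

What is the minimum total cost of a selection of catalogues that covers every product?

A, B, G together cover every product (A ∪ B ∪ G = {1, 2, 3, 4, 5, 6, 7, 8, 9}); total cost 14 + 13 + 2 = 29.
The greedy pick G, J, B, A costs 32; no covering selection beats 29.

29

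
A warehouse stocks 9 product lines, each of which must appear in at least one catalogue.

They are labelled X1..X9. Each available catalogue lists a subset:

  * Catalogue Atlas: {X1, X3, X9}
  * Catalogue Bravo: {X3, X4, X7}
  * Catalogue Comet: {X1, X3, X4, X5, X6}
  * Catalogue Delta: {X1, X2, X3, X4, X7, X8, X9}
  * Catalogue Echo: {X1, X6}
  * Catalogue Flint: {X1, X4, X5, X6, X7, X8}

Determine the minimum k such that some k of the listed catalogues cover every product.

Take {Delta, Flint}. Their union is {X1, X2, X3, X4, X5, X6, X7, X8, X9}, which is all 9 products.
No single catalogue has all 9 products (the largest, Delta, has 7), so 2 is optimal.

2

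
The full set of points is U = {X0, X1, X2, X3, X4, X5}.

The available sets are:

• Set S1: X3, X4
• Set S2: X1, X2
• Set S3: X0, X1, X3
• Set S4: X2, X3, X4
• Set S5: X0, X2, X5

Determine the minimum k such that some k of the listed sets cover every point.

S1 and S2 and S5 together: S1 ∪ S2 ∪ S5 = {X0, X1, X2, X3, X4, X5} — every point is covered.
Only S5 contains X5, so S5 is forced; the remaining 3 points need at least 2 more sets (each remaining set adds at most 2) — so at least 3 sets are needed, and 3 is optimal.

3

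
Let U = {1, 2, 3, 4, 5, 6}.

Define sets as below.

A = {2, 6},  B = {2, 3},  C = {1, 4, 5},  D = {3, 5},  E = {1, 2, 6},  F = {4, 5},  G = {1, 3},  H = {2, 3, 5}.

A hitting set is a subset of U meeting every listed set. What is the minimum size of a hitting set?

3

The 3 items {3, 5, 6} hit every set.
The sets A, F, G are pairwise disjoint, so any hitting set needs a separate item for each — at least 3. Hence 3 is optimal.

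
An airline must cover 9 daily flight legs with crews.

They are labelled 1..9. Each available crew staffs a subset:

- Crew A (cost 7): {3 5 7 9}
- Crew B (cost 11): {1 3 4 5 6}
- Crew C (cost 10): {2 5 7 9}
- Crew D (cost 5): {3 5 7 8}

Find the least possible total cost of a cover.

B, C, D together cover every leg (B ∪ C ∪ D = {1, 2, 3, 4, 5, 6, 7, 8, 9}); total cost 11 + 10 + 5 = 26.
No covering selection has total cost below 26.

26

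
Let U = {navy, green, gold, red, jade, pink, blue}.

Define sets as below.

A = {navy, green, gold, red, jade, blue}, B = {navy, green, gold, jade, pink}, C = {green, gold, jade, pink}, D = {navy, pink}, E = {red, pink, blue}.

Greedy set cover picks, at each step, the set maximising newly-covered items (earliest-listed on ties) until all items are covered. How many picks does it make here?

Greedy: pick A (covers 6 new) → pick B (covers 1 new). Total picks: 2.

2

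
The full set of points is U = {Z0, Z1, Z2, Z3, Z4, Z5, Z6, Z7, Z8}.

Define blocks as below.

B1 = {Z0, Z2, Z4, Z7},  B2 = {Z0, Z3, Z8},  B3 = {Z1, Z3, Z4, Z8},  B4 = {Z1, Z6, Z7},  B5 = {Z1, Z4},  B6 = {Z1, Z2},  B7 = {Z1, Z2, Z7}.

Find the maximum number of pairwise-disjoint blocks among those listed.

B2, B7 are pairwise disjoint (B2={Z0,Z3,Z8}; B7={Z1,Z2,Z7}).
Every remaining block overlaps one of these, and no 3 of the listed blocks are pairwise disjoint, so 2 is the maximum.

2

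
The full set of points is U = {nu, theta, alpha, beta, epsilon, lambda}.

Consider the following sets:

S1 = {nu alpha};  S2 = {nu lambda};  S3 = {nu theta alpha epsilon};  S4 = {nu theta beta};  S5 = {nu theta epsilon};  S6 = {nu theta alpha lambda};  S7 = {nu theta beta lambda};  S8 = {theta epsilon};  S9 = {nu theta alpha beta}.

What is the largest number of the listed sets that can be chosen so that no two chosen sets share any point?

2

S1, S8 are pairwise disjoint (S1={nu,alpha}; S8={theta,epsilon}).
Every remaining set overlaps one of these, and no 3 of the listed sets are pairwise disjoint, so 2 is the maximum.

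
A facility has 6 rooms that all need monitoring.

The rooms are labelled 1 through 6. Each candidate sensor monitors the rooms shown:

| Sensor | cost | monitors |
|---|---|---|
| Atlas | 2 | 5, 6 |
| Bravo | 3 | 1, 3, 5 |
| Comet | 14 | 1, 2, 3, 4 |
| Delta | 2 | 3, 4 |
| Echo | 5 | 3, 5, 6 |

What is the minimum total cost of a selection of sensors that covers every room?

16

Atlas, Comet together cover every room (Atlas ∪ Comet = {1, 2, 3, 4, 5, 6}); total cost 2 + 14 = 16.
The greedy pick Atlas, Delta, Bravo, Comet costs 21; no covering selection beats 16.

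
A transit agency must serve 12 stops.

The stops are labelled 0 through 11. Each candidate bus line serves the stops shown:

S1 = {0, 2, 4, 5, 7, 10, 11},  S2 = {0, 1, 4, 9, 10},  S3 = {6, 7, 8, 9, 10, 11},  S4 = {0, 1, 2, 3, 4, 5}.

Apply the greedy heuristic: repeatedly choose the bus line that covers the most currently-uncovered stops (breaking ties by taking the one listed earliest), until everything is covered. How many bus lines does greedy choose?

Greedy: pick S1 (covers 7 new) → pick S3 (covers 3 new) → pick S4 (covers 2 new). Total picks: 3.
(The true minimum cover uses only 2 bus lines, so greedy is not optimal here.)

3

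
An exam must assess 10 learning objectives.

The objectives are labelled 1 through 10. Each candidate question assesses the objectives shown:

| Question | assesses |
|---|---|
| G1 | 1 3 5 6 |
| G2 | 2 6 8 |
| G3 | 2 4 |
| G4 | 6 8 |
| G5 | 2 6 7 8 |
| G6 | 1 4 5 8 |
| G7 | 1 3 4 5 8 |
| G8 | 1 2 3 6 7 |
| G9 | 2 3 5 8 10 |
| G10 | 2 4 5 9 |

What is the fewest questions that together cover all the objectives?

3

G8 and G9 and G10 together: G8 ∪ G9 ∪ G10 = {1, 2, 3, 4, 5, 6, 7, 8, 9, 10} — every objective is covered.
Only G10 contains 9, so G10 is forced; the remaining 6 objectives need at least 2 more questions (each remaining question adds at most 4) — so at least 3 questions are needed, and 3 is optimal.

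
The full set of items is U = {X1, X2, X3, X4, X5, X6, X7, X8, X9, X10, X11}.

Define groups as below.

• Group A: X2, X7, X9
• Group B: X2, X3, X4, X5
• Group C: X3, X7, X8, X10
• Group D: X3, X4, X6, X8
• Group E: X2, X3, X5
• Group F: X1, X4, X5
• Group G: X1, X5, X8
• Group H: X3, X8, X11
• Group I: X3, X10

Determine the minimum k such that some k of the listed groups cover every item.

A, C, D, G, and H cover everything between them: the union {X1, X2, X3, X4, X5, X6, X7, X8, X9, X10, X11} is all of U.
No 4 of the 9 groups cover everything (all 126 combinations miss at least one item), so 5 is optimal.

5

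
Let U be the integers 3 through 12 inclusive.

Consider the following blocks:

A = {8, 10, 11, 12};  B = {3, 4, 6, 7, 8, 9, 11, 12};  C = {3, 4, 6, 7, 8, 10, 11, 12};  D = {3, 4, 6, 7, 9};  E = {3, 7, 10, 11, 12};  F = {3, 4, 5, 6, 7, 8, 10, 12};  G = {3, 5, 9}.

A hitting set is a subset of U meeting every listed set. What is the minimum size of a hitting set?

2

The 2 elements {3, 8} hit every block.
The blocks A, D are pairwise disjoint, so any hitting set needs a separate element for each — at least 2. Hence 2 is optimal.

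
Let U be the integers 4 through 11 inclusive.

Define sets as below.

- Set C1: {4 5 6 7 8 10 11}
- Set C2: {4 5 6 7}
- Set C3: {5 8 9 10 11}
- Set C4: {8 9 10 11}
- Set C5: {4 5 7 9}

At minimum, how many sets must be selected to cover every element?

2

Take {C1, C3}. Their union is {4, 5, 6, 7, 8, 9, 10, 11}, which is all 8 elements.
No single set has all 8 elements (the largest, C1, has 7), so 2 is optimal.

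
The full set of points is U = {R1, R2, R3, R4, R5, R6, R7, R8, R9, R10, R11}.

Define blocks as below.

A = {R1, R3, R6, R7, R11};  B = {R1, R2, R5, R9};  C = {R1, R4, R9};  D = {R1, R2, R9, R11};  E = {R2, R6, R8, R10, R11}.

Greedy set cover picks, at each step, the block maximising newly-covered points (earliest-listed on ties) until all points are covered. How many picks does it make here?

Greedy: pick A (covers 5 new) → pick B (covers 3 new) → pick E (covers 2 new) → pick C (covers 1 new). Total picks: 4.

4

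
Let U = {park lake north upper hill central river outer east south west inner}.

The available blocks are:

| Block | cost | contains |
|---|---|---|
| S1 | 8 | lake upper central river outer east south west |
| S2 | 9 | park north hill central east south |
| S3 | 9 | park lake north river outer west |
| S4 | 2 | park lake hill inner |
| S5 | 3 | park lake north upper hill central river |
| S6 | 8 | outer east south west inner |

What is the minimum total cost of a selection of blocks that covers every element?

11

S5, S6 together cover every element (S5 ∪ S6 = {park, lake, north, upper, hill, central, river, outer, east, south, west, inner}); total cost 3 + 8 = 11.
No covering selection has total cost below 11.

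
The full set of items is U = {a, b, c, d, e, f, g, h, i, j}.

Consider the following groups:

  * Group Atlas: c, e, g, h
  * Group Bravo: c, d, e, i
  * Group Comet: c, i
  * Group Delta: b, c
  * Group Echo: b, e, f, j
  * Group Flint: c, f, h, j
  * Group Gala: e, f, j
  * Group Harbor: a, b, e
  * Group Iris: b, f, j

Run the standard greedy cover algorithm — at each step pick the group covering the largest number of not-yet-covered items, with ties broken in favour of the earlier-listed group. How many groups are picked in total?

Greedy: pick Atlas (covers 4 new) → pick Echo (covers 3 new) → pick Bravo (covers 2 new) → pick Harbor (covers 1 new). Total picks: 4.

4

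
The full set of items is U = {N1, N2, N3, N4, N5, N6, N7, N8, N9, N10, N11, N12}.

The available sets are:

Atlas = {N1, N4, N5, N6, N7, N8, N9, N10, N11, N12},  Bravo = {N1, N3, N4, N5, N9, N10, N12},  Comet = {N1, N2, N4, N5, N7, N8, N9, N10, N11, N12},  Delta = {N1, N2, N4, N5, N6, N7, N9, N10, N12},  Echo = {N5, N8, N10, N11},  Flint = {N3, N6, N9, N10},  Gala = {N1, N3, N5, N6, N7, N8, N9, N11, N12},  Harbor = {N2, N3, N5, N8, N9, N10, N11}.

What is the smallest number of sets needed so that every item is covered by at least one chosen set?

2

Delta and Gala cover everything between them: the union {N1, N2, N3, N4, N5, N6, N7, N8, N9, N10, N11, N12} is all of U.
No single set has all 12 items (the largest, Atlas, has 10), so 2 is optimal.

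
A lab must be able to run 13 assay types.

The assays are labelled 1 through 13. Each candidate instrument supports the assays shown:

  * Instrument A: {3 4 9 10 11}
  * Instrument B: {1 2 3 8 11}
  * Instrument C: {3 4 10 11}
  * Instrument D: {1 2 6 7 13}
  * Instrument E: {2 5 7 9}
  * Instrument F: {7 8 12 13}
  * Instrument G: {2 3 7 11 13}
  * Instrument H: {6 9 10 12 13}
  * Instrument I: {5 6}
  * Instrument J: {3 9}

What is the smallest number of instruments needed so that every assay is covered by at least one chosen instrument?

4

Take {A, D, E, F}. Their union is {1, 2, 3, 4, 5, 6, 7, 8, 9, 10, 11, 12, 13}, which is all 13 assays.
No 3 of the 10 instruments cover everything (all 120 combinations miss at least one assay), so 4 is optimal.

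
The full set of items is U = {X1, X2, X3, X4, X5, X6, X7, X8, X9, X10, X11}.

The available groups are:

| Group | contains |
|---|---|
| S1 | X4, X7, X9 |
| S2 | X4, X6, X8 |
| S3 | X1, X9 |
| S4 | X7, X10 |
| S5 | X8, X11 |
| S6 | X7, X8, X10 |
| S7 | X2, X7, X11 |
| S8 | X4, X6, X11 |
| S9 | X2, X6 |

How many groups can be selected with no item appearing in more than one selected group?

4

S3, S4, S5, S9 are pairwise disjoint (S3={X1,X9}; S4={X7,X10}; S5={X8,X11}; S9={X2,X6}).
Every remaining group overlaps one of these, and no 5 of the listed groups are pairwise disjoint, so 4 is the maximum.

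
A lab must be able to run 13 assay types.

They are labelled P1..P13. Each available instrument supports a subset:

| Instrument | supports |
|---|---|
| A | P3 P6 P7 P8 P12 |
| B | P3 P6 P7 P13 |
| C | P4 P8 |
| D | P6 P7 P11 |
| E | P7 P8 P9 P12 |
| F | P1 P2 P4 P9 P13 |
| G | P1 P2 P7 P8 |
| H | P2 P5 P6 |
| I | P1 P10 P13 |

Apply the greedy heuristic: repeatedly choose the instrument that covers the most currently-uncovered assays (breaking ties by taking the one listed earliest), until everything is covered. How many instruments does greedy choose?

5

Greedy: pick A (covers 5 new) → pick F (covers 5 new) → pick D (covers 1 new) → pick H (covers 1 new) → pick I (covers 1 new). Total picks: 5.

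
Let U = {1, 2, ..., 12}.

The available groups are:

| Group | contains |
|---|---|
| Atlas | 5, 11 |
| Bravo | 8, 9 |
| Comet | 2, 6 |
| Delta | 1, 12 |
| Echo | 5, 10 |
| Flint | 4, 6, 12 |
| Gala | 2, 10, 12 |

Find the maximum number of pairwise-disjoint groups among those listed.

4

Atlas, Bravo, Comet, Delta are pairwise disjoint (Atlas={5,11}; Bravo={8,9}; Comet={2,6}; Delta={1,12}).
Every remaining group overlaps one of these, and no 5 of the listed groups are pairwise disjoint, so 4 is the maximum.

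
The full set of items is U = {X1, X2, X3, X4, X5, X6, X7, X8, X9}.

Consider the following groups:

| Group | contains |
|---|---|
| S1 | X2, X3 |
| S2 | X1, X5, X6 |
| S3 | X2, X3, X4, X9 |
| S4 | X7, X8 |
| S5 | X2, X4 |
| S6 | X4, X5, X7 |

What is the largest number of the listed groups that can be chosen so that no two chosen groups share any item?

S1, S2, S4 are pairwise disjoint (S1={X2,X3}; S2={X1,X5,X6}; S4={X7,X8}).
Every remaining group overlaps one of these, and no 4 of the listed groups are pairwise disjoint, so 3 is the maximum.

3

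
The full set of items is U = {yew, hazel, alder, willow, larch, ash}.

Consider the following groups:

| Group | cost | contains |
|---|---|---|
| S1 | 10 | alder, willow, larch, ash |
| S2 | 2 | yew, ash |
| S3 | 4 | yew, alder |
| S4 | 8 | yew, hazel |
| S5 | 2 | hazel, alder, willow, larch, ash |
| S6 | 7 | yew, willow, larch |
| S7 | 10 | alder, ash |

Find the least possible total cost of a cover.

4

S2, S5 together cover every item (S2 ∪ S5 = {yew, hazel, alder, willow, larch, ash}); total cost 2 + 2 = 4.
No covering selection has total cost below 4.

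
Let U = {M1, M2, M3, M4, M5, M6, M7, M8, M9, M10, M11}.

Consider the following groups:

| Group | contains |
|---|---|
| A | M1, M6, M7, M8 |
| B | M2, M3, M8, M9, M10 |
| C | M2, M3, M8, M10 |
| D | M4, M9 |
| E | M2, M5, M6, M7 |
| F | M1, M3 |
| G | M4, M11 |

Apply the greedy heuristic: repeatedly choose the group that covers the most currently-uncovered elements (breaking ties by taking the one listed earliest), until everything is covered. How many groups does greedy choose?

Greedy: pick B (covers 5 new) → pick A (covers 3 new) → pick G (covers 2 new) → pick E (covers 1 new). Total picks: 4.

4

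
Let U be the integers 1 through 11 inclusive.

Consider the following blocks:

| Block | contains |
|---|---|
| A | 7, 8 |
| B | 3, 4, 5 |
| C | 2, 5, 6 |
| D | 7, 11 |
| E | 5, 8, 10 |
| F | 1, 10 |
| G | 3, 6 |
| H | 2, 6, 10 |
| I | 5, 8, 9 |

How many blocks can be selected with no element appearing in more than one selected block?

4

D, F, G, I are pairwise disjoint (D={7,11}; F={1,10}; G={3,6}; I={5,8,9}).
Every remaining block overlaps one of these, and no 5 of the listed blocks are pairwise disjoint, so 4 is the maximum.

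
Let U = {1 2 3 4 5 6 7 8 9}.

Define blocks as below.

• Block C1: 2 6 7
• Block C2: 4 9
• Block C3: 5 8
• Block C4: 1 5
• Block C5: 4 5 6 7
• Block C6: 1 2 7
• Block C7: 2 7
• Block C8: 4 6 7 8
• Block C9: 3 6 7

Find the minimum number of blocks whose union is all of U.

4

C2, C3, C6, and C9 cover everything between them: the union {1, 2, 3, 4, 5, 6, 7, 8, 9} is all of U.
Only C9 contains 3, so C9 is forced; the remaining 6 elements need at least 3 more blocks (each remaining block adds at most 2) — so at least 4 blocks are needed, and 4 is optimal.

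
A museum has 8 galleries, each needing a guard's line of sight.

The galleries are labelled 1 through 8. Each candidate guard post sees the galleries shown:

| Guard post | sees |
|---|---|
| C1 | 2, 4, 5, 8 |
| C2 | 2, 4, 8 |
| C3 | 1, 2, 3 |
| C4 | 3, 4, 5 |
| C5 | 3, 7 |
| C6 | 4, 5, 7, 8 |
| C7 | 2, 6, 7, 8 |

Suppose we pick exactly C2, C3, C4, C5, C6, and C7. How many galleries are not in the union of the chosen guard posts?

0

Union of C2, C3, C4, C5, C6, C7 = {1, 2, 3, 4, 5, 6, 7, 8} — that's every gallery, so 0 are uncovered.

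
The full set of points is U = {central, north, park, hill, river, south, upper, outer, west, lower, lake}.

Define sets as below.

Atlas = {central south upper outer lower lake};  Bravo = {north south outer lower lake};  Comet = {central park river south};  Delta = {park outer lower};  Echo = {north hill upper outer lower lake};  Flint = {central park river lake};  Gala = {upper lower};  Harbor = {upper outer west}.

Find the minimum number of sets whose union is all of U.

Comet, Echo, and Harbor cover everything between them: the union {central, north, park, hill, river, south, upper, outer, west, lower, lake} is all of U.
Only Echo contains hill, so Echo is forced; the remaining 5 points need at least 2 more sets (each remaining set adds at most 4) — so at least 3 sets are needed, and 3 is optimal.

3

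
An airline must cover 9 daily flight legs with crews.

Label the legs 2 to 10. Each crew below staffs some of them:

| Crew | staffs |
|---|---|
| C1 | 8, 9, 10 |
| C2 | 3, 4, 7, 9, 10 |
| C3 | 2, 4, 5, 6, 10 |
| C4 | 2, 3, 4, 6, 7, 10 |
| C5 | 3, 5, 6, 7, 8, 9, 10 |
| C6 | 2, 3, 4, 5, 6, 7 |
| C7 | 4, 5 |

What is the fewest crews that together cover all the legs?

2

C3 and C5 together: C3 ∪ C5 = {2, 3, 4, 5, 6, 7, 8, 9, 10} — every leg is covered.
No single crew has all 9 legs (the largest, C5, has 7), so 2 is optimal.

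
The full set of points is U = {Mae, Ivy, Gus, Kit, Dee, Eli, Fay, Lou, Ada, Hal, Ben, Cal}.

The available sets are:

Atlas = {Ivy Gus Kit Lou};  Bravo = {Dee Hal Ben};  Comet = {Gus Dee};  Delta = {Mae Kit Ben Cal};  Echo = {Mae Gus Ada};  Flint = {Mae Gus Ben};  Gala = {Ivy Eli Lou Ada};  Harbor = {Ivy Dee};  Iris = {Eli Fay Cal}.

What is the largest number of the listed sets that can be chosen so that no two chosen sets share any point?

3

Bravo, Echo, Iris are pairwise disjoint (Bravo={Dee,Hal,Ben}; Echo={Mae,Gus,Ada}; Iris={Eli,Fay,Cal}).
Every remaining set overlaps one of these, and no 4 of the listed sets are pairwise disjoint, so 3 is the maximum.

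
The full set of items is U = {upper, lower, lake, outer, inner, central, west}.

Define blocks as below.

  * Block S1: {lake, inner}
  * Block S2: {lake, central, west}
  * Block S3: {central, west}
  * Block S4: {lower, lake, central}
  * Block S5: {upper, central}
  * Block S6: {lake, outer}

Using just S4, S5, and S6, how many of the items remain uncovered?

2

Union of S4, S5, S6 = {upper, lower, lake, outer, central}.
Not covered: inner, west — 2 items.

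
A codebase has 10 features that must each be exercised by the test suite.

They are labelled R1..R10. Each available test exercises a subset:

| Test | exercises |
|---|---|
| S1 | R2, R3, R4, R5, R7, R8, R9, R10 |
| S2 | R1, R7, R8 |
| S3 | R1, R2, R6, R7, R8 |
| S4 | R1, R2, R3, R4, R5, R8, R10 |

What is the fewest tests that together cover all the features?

S1 and S3 together: S1 ∪ S3 = {R1, R2, R3, R4, R5, R6, R7, R8, R9, R10} — every feature is covered.
No single test has all 10 features (the largest, S1, has 8), so 2 is optimal.

2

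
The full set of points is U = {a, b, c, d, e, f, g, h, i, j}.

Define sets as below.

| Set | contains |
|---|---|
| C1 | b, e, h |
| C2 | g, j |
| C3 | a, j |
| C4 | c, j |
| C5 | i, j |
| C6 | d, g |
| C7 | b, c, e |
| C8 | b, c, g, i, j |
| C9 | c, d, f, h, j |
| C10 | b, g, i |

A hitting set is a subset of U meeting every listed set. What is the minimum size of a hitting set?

The 3 points {e, g, j} hit every set.
The sets C1, C5, C6 are pairwise disjoint, so any hitting set needs a separate point for each — at least 3. Hence 3 is optimal.

3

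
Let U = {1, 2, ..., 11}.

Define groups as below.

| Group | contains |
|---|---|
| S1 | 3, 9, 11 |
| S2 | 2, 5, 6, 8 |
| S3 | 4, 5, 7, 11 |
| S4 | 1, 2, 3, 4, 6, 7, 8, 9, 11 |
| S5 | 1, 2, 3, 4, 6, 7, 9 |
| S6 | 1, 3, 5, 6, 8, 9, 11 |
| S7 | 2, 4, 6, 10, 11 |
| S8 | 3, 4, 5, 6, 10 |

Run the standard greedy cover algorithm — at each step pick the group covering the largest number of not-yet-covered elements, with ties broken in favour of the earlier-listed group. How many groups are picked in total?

2

Greedy: pick S4 (covers 9 new) → pick S8 (covers 2 new). Total picks: 2.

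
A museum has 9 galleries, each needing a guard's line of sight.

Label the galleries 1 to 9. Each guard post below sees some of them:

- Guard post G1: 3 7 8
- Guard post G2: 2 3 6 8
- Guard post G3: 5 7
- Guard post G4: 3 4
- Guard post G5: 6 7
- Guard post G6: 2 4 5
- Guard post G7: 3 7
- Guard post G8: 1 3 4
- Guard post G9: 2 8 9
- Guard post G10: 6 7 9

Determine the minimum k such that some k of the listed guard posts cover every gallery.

G6 and G8 and G9 and G10 together: G6 ∪ G8 ∪ G9 ∪ G10 = {1, 2, 3, 4, 5, 6, 7, 8, 9} — every gallery is covered.
No 3 of the 10 guard posts cover everything (all 120 combinations miss at least one gallery), so 4 is optimal.

4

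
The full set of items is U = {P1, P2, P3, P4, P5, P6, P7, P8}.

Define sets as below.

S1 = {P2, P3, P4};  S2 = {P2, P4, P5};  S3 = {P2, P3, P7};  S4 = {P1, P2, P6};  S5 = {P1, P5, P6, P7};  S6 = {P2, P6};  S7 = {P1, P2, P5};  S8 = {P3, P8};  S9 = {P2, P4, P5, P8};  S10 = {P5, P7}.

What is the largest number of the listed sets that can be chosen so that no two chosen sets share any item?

3

S6, S8, S10 are pairwise disjoint (S6={P2,P6}; S8={P3,P8}; S10={P5,P7}).
Every remaining set overlaps one of these, and no 4 of the listed sets are pairwise disjoint, so 3 is the maximum.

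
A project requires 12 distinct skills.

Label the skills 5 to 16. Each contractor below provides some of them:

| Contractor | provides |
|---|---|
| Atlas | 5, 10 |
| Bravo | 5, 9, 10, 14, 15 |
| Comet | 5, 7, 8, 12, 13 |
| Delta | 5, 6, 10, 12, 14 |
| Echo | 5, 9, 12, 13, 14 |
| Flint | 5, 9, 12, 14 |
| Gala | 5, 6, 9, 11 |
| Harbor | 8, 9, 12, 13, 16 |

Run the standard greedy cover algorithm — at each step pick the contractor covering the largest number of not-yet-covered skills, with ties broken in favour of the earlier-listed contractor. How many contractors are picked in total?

4

Greedy: pick Bravo (covers 5 new) → pick Comet (covers 4 new) → pick Gala (covers 2 new) → pick Harbor (covers 1 new). Total picks: 4.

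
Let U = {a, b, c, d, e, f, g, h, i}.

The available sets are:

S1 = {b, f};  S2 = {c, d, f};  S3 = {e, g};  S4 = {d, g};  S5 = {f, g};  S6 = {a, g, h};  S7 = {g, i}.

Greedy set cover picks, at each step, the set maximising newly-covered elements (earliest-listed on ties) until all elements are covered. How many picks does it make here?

Greedy: pick S2 (covers 3 new) → pick S6 (covers 3 new) → pick S1 (covers 1 new) → pick S3 (covers 1 new) → pick S7 (covers 1 new). Total picks: 5.

5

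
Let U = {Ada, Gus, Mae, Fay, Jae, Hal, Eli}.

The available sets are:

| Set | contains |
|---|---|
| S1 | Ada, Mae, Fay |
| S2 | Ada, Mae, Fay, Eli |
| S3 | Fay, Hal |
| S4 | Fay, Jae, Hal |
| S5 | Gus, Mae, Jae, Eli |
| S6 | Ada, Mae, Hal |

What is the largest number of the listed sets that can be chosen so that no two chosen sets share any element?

S3, S5 are pairwise disjoint (S3={Fay,Hal}; S5={Gus,Mae,Jae,Eli}).
Every remaining set overlaps one of these, and no 3 of the listed sets are pairwise disjoint, so 2 is the maximum.

2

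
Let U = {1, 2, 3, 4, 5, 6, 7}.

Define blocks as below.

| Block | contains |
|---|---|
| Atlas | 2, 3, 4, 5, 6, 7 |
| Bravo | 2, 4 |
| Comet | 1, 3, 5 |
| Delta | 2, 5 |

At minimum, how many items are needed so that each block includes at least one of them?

The 2 items {4, 5} hit every block.
The blocks Bravo, Comet are pairwise disjoint, so any hitting set needs a separate item for each — at least 2. Hence 2 is optimal.

2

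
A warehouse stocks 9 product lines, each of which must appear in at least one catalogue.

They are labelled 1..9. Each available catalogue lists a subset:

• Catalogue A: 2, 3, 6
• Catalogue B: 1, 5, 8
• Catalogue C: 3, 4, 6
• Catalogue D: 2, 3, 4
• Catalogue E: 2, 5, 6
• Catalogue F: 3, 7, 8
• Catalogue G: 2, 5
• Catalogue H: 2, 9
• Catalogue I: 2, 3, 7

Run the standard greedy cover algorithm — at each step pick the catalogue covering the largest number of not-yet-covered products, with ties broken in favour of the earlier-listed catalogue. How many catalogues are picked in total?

Greedy: pick A (covers 3 new) → pick B (covers 3 new) → pick C (covers 1 new) → pick F (covers 1 new) → pick H (covers 1 new). Total picks: 5.
(The true minimum cover uses only 4 catalogues, so greedy is not optimal here.)

5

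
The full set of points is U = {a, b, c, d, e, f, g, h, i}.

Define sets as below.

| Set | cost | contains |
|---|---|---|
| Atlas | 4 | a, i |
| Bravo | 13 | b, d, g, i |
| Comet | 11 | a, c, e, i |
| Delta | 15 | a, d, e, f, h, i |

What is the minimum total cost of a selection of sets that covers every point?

39

Bravo, Comet, Delta together cover every point (Bravo ∪ Comet ∪ Delta = {a, b, c, d, e, f, g, h, i}); total cost 13 + 11 + 15 = 39.
The greedy pick Atlas, Delta, Bravo, Comet costs 43; no covering selection beats 39.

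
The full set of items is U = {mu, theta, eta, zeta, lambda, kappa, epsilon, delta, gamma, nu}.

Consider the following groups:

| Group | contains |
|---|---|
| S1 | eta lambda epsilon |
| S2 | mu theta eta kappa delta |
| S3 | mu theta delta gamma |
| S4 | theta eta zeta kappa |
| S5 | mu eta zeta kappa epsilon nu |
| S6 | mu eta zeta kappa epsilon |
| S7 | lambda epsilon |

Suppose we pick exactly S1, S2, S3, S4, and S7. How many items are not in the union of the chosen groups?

1

Union of S1, S2, S3, S4, S7 = {mu, theta, eta, zeta, lambda, kappa, epsilon, delta, gamma}.
Not covered: nu — 1 item.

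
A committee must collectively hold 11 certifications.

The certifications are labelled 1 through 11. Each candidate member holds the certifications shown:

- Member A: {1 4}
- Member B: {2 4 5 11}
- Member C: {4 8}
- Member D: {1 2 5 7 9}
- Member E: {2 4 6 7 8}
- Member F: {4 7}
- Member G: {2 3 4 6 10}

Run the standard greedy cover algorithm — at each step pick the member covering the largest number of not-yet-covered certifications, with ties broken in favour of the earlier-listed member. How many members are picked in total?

Greedy: pick D (covers 5 new) → pick G (covers 4 new) → pick B (covers 1 new) → pick C (covers 1 new). Total picks: 4.

4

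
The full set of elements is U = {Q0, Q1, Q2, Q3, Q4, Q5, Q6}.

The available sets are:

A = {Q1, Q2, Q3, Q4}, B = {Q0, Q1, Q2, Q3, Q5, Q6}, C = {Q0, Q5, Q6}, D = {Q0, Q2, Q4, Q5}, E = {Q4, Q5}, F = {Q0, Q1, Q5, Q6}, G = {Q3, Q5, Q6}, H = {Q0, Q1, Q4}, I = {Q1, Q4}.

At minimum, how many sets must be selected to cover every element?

A and F cover everything between them: the union {Q0, Q1, Q2, Q3, Q4, Q5, Q6} is all of U.
No single set has all 7 elements (the largest, B, has 6), so 2 is optimal.

2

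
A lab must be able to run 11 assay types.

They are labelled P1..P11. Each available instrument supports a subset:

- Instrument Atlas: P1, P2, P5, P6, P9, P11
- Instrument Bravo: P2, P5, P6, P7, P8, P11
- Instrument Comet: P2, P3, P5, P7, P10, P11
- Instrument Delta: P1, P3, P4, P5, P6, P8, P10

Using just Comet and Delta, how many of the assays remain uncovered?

1

Union of Comet, Delta = {P1, P2, P3, P4, P5, P6, P7, P8, P10, P11}.
Not covered: P9 — 1 assay.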